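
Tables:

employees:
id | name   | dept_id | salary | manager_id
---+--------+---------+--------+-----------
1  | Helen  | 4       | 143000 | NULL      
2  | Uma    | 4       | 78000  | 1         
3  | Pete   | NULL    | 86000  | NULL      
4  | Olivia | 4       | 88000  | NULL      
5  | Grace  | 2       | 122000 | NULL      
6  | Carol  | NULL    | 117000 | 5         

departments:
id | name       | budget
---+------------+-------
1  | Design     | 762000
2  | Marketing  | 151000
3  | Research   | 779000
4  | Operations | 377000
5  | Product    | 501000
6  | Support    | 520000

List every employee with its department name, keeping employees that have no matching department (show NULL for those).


LEFT JOIN keeps every row from employees (the left table); where dept_id has no match in departments, the department columns become NULL. Walk through each employee:
  - employee 1 (Helen): dept_id=4 -> matches Operations
  - employee 2 (Uma): dept_id=4 -> matches Operations
  - employee 3 (Pete): dept_id=NULL, no match -> kept with NULL
  - employee 4 (Olivia): dept_id=4 -> matches Operations
  - employee 5 (Grace): dept_id=2 -> matches Marketing
  - employee 6 (Carol): dept_id=NULL, no match -> kept with NULL
All 6 rows appear; 2 have NULL department.

SQL:
SELECT a.name, b.name AS department
FROM employees a
LEFT JOIN departments b ON a.dept_id = b.id

Result:
name   | department
-------+-----------
Helen  | Operations
Uma    | Operations
Pete   | NULL      
Olivia | Operations
Grace  | Marketing 
Carol  | NULL      


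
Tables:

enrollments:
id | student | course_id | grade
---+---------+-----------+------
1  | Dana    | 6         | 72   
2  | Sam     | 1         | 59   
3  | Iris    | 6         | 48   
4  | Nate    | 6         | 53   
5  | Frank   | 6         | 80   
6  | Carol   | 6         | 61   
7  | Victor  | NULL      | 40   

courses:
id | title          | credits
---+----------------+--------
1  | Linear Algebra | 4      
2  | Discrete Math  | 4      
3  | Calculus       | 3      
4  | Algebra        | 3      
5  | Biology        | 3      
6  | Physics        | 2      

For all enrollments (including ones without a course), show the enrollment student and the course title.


LEFT JOIN keeps every row from enrollments (the left table); where course_id has no match in courses, the course columns become NULL. Walk through each enrollment:
  - enrollment 1 (Dana): course_id=6 -> matches Physics
  - enrollment 2 (Sam): course_id=1 -> matches Linear Algebra
  - enrollment 3 (Iris): course_id=6 -> matches Physics
  - enrollment 4 (Nate): course_id=6 -> matches Physics
  - enrollment 5 (Frank): course_id=6 -> matches Physics
  - enrollment 6 (Carol): course_id=6 -> matches Physics
  - enrollment 7 (Victor): course_id=NULL, no match -> kept with NULL
All 7 rows appear; 1 has NULL course.

SQL:
SELECT a.student, b.title AS course
FROM enrollments a
LEFT JOIN courses b ON a.course_id = b.id

Result:
student | course        
--------+---------------
Dana    | Physics       
Sam     | Linear Algebra
Iris    | Physics       
Nate    | Physics       
Frank   | Physics       
Carol   | Physics       
Victor  | NULL          


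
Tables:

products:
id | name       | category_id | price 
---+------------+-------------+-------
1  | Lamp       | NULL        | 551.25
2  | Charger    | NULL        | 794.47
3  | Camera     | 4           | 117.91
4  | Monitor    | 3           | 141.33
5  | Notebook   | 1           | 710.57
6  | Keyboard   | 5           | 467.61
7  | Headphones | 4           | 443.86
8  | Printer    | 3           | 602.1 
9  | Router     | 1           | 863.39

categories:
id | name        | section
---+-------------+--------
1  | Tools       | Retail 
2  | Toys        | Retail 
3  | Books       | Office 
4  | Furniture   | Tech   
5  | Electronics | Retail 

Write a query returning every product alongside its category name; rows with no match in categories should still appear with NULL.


LEFT JOIN keeps every row from products (the left table); where category_id has no match in categories, the category columns become NULL. Walk through each product:
  - product 1 (Lamp): category_id=NULL, no match -> kept with NULL
  - product 2 (Charger): category_id=NULL, no match -> kept with NULL
  - product 3 (Camera): category_id=4 -> matches Furniture
  - product 4 (Monitor): category_id=3 -> matches Books
  - product 5 (Notebook): category_id=1 -> matches Tools
  - product 6 (Keyboard): category_id=5 -> matches Electronics
  - product 7 (Headphones): category_id=4 -> matches Furniture
  - product 8 (Printer): category_id=3 -> matches Books
  - product 9 (Router): category_id=1 -> matches Tools
All 9 rows appear; 2 have NULL category.

SQL:
SELECT a.name, b.name AS category
FROM products a
LEFT JOIN categories b ON a.category_id = b.id

Result:
name       | category   
-----------+------------
Lamp       | NULL       
Charger    | NULL       
Camera     | Furniture  
Monitor    | Books      
Notebook   | Tools      
Keyboard   | Electronics
Headphones | Furniture  
Printer    | Books      
Router     | Tools      


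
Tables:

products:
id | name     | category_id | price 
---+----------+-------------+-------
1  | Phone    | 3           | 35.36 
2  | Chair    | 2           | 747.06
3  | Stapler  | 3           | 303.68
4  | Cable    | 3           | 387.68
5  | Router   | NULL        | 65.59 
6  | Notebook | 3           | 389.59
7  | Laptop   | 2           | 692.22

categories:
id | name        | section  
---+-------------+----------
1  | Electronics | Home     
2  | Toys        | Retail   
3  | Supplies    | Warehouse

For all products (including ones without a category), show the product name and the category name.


LEFT JOIN keeps every row from products (the left table); where category_id has no match in categories, the category columns become NULL. Walk through each product:
  - product 1 (Phone): category_id=3 -> matches Supplies
  - product 2 (Chair): category_id=2 -> matches Toys
  - product 3 (Stapler): category_id=3 -> matches Supplies
  - product 4 (Cable): category_id=3 -> matches Supplies
  - product 5 (Router): category_id=NULL, no match -> kept with NULL
  - product 6 (Notebook): category_id=3 -> matches Supplies
  - product 7 (Laptop): category_id=2 -> matches Toys
All 7 rows appear; 1 has NULL category.

SQL:
SELECT a.name, b.name AS category
FROM products a
LEFT JOIN categories b ON a.category_id = b.id

Result:
name     | category
---------+---------
Phone    | Supplies
Chair    | Toys    
Stapler  | Supplies
Cable    | Supplies
Router   | NULL    
Notebook | Supplies
Laptop   | Toys    


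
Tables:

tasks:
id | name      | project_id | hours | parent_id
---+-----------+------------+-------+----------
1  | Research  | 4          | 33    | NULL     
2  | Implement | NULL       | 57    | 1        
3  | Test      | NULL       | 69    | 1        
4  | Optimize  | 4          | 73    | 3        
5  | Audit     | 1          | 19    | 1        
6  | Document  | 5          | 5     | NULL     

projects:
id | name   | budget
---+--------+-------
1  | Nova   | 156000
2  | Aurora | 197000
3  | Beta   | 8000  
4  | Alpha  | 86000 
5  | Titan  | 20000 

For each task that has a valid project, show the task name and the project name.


INNER JOIN keeps only tasks rows whose project_id matches an id in projects. Walk through each task:
  - task 1 (Research): project_id=4 -> matches Alpha
  - task 2 (Implement): project_id=NULL, no match -> dropped
  - task 3 (Test): project_id=NULL, no match -> dropped
  - task 4 (Optimize): project_id=4 -> matches Alpha
  - task 5 (Audit): project_id=1 -> matches Nova
  - task 6 (Document): project_id=5 -> matches Titan
So 2 of 6 rows are dropped.

SQL:
SELECT a.name, b.name AS project
FROM tasks a
INNER JOIN projects b ON a.project_id = b.id

Result:
name     | project
---------+--------
Research | Alpha  
Optimize | Alpha  
Audit    | Nova   
Document | Titan  


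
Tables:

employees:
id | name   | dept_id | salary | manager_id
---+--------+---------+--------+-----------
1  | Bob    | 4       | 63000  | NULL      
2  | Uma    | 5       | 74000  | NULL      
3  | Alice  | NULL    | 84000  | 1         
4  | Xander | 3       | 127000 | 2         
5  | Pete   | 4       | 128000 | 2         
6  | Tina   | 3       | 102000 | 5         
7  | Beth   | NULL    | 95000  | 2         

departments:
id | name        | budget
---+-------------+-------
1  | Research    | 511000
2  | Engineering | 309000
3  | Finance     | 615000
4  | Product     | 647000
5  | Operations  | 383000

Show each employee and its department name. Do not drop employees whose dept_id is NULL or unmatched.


LEFT JOIN keeps every row from employees (the left table); where dept_id has no match in departments, the department columns become NULL. Walk through each employee:
  - employee 1 (Bob): dept_id=4 -> matches Product
  - employee 2 (Uma): dept_id=5 -> matches Operations
  - employee 3 (Alice): dept_id=NULL, no match -> kept with NULL
  - employee 4 (Xander): dept_id=3 -> matches Finance
  - employee 5 (Pete): dept_id=4 -> matches Product
  - employee 6 (Tina): dept_id=3 -> matches Finance
  - employee 7 (Beth): dept_id=NULL, no match -> kept with NULL
All 7 rows appear; 2 have NULL department.

SQL:
SELECT a.name, b.name AS department
FROM employees a
LEFT JOIN departments b ON a.dept_id = b.id

Result:
name   | department
-------+-----------
Bob    | Product   
Uma    | Operations
Alice  | NULL      
Xander | Finance   
Pete   | Product   
Tina   | Finance   
Beth   | NULL      


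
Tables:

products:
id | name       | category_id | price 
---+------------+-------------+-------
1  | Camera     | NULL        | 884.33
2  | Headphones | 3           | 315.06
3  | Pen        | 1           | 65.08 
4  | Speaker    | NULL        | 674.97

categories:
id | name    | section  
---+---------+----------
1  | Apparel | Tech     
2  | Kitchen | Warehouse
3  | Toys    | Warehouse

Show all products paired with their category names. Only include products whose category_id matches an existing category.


INNER JOIN keeps only products rows whose category_id matches an id in categories. Walk through each product:
  - product 1 (Camera): category_id=NULL, no match -> dropped
  - product 2 (Headphones): category_id=3 -> matches Toys
  - product 3 (Pen): category_id=1 -> matches Apparel
  - product 4 (Speaker): category_id=NULL, no match -> dropped
So 2 of 4 rows are dropped.

SQL:
SELECT a.name, b.name AS category
FROM products a
INNER JOIN categories b ON a.category_id = b.id

Result:
name       | category
-----------+---------
Headphones | Toys    
Pen        | Apparel 


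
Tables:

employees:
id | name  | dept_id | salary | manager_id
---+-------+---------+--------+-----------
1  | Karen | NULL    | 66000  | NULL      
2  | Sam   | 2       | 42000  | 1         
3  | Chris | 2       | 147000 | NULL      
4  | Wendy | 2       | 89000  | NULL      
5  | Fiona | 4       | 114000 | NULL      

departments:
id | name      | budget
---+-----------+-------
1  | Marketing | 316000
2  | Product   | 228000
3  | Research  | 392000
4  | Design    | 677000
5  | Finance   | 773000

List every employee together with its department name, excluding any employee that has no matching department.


INNER JOIN keeps only employees rows whose dept_id matches an id in departments. Walk through each employee:
  - employee 1 (Karen): dept_id=NULL, no match -> dropped
  - employee 2 (Sam): dept_id=2 -> matches Product
  - employee 3 (Chris): dept_id=2 -> matches Product
  - employee 4 (Wendy): dept_id=2 -> matches Product
  - employee 5 (Fiona): dept_id=4 -> matches Design
So 1 of 5 rows is dropped.

SQL:
SELECT a.name, b.name AS department
FROM employees a
INNER JOIN departments b ON a.dept_id = b.id

Result:
name  | department
------+-----------
Sam   | Product   
Chris | Product   
Wendy | Product   
Fiona | Design    


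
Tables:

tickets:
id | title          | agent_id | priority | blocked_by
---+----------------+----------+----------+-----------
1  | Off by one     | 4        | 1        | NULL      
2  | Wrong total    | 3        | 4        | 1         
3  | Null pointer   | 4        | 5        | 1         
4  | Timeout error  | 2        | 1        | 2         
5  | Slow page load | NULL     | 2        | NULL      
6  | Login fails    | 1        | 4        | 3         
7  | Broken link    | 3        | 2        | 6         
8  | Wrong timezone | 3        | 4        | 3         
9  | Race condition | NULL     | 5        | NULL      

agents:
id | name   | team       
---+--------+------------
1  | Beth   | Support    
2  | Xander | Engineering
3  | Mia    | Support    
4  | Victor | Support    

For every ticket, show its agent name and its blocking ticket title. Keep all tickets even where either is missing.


Two LEFT JOINs from the same base table tickets: one to agents via agent_id, one to tickets itself via blocked_by. Both are LEFT so every ticket is preserved.
Match against agents:
  - ticket 1 (Off by one): agent_id=4 -> matches Victor
  - ticket 2 (Wrong total): agent_id=3 -> matches Mia
  - ticket 3 (Null pointer): agent_id=4 -> matches Victor
  - ticket 4 (Timeout error): agent_id=2 -> matches Xander
  - ticket 5 (Slow page load): agent_id=NULL, no match -> kept with NULL
  - ticket 6 (Login fails): agent_id=1 -> matches Beth
  - ticket 7 (Broken link): agent_id=3 -> matches Mia
  - ticket 8 (Wrong timezone): agent_id=3 -> matches Mia
  - ticket 9 (Race condition): agent_id=NULL, no match -> kept with NULL
Match against tickets (self):
  - ticket 1 (Off by one): blocked_by=NULL -> NULL
  - ticket 2 (Wrong total): blocked_by=1 -> Off by one
  - ticket 3 (Null pointer): blocked_by=1 -> Off by one
  - ticket 4 (Timeout error): blocked_by=2 -> Wrong total
  - ticket 5 (Slow page load): blocked_by=NULL -> NULL
  - ticket 6 (Login fails): blocked_by=3 -> Null pointer
  - ticket 7 (Broken link): blocked_by=6 -> Login fails
  - ticket 8 (Wrong timezone): blocked_by=3 -> Null pointer
  - ticket 9 (Race condition): blocked_by=NULL -> NULL

SQL:
SELECT a.title, b.name AS agent, c.title AS blocked_by
FROM tickets a
LEFT JOIN agents b ON a.agent_id = b.id
LEFT JOIN tickets c ON a.blocked_by = c.id

Result:
title          | agent  | blocked_by  
---------------+--------+-------------
Off by one     | Victor | NULL        
Wrong total    | Mia    | Off by one  
Null pointer   | Victor | Off by one  
Timeout error  | Xander | Wrong total 
Slow page load | NULL   | NULL        
Login fails    | Beth   | Null pointer
Broken link    | Mia    | Login fails 
Wrong timezone | Mia    | Null pointer
Race condition | NULL   | NULL        


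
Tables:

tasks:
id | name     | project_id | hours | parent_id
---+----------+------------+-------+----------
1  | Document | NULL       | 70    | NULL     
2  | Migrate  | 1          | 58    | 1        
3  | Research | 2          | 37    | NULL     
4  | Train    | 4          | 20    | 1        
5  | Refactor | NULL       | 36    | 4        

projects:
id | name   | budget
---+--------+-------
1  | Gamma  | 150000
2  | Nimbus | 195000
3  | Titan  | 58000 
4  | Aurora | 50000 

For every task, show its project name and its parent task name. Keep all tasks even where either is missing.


Two LEFT JOINs from the same base table tasks: one to projects via project_id, one to tasks itself via parent_id. Both are LEFT so every task is preserved.
Match against projects:
  - task 1 (Document): project_id=NULL, no match -> kept with NULL
  - task 2 (Migrate): project_id=1 -> matches Gamma
  - task 3 (Research): project_id=2 -> matches Nimbus
  - task 4 (Train): project_id=4 -> matches Aurora
  - task 5 (Refactor): project_id=NULL, no match -> kept with NULL
Match against tasks (self):
  - task 1 (Document): parent_id=NULL -> NULL
  - task 2 (Migrate): parent_id=1 -> Document
  - task 3 (Research): parent_id=NULL -> NULL
  - task 4 (Train): parent_id=1 -> Document
  - task 5 (Refactor): parent_id=4 -> Train

SQL:
SELECT a.name, b.name AS project, c.name AS parent
FROM tasks a
LEFT JOIN projects b ON a.project_id = b.id
LEFT JOIN tasks c ON a.parent_id = c.id

Result:
name     | project | parent  
---------+---------+---------
Document | NULL    | NULL    
Migrate  | Gamma   | Document
Research | Nimbus  | NULL    
Train    | Aurora  | Document
Refactor | NULL    | Train   


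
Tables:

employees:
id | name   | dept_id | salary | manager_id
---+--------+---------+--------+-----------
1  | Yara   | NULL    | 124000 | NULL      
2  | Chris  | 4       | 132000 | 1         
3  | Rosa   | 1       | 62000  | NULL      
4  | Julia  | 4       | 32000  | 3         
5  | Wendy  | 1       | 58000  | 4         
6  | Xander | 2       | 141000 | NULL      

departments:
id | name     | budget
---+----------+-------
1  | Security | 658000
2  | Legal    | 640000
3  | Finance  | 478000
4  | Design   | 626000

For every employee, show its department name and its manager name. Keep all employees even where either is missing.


Two LEFT JOINs from the same base table employees: one to departments via dept_id, one to employees itself via manager_id. Both are LEFT so every employee is preserved.
Match against departments:
  - employee 1 (Yara): dept_id=NULL, no match -> kept with NULL
  - employee 2 (Chris): dept_id=4 -> matches Design
  - employee 3 (Rosa): dept_id=1 -> matches Security
  - employee 4 (Julia): dept_id=4 -> matches Design
  - employee 5 (Wendy): dept_id=1 -> matches Security
  - employee 6 (Xander): dept_id=2 -> matches Legal
Match against employees (self):
  - employee 1 (Yara): manager_id=NULL -> NULL
  - employee 2 (Chris): manager_id=1 -> Yara
  - employee 3 (Rosa): manager_id=NULL -> NULL
  - employee 4 (Julia): manager_id=3 -> Rosa
  - employee 5 (Wendy): manager_id=4 -> Julia
  - employee 6 (Xander): manager_id=NULL -> NULL

SQL:
SELECT a.name, b.name AS department, c.name AS manager
FROM employees a
LEFT JOIN departments b ON a.dept_id = b.id
LEFT JOIN employees c ON a.manager_id = c.id

Result:
name   | department | manager
-------+------------+--------
Yara   | NULL       | NULL   
Chris  | Design     | Yara   
Rosa   | Security   | NULL   
Julia  | Design     | Rosa   
Wendy  | Security   | Julia  
Xander | Legal      | NULL   


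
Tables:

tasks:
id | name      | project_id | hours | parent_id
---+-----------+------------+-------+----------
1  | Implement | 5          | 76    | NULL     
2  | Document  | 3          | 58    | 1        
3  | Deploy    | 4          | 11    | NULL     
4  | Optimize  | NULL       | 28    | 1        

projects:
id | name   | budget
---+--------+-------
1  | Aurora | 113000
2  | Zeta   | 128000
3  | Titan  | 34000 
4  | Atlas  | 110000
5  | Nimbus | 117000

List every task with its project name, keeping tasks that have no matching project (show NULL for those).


LEFT JOIN keeps every row from tasks (the left table); where project_id has no match in projects, the project columns become NULL. Walk through each task:
  - task 1 (Implement): project_id=5 -> matches Nimbus
  - task 2 (Document): project_id=3 -> matches Titan
  - task 3 (Deploy): project_id=4 -> matches Atlas
  - task 4 (Optimize): project_id=NULL, no match -> kept with NULL
All 4 rows appear; 1 has NULL project.

SQL:
SELECT a.name, b.name AS project
FROM tasks a
LEFT JOIN projects b ON a.project_id = b.id

Result:
name      | project
----------+--------
Implement | Nimbus 
Document  | Titan  
Deploy    | Atlas  
Optimize  | NULL   


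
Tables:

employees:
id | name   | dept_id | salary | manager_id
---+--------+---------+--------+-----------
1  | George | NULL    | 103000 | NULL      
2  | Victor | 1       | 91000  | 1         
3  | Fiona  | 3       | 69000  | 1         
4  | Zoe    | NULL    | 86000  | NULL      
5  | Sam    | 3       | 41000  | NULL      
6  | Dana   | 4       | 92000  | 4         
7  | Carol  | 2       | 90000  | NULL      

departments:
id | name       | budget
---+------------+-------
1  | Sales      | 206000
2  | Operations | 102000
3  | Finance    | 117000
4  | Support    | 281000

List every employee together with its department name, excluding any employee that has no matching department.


INNER JOIN keeps only employees rows whose dept_id matches an id in departments. Walk through each employee:
  - employee 1 (George): dept_id=NULL, no match -> dropped
  - employee 2 (Victor): dept_id=1 -> matches Sales
  - employee 3 (Fiona): dept_id=3 -> matches Finance
  - employee 4 (Zoe): dept_id=NULL, no match -> dropped
  - employee 5 (Sam): dept_id=3 -> matches Finance
  - employee 6 (Dana): dept_id=4 -> matches Support
  - employee 7 (Carol): dept_id=2 -> matches Operations
So 2 of 7 rows are dropped.

SQL:
SELECT a.name, b.name AS department
FROM employees a
INNER JOIN departments b ON a.dept_id = b.id

Result:
name   | department
-------+-----------
Victor | Sales     
Fiona  | Finance   
Sam    | Finance   
Dana   | Support   
Carol  | Operations


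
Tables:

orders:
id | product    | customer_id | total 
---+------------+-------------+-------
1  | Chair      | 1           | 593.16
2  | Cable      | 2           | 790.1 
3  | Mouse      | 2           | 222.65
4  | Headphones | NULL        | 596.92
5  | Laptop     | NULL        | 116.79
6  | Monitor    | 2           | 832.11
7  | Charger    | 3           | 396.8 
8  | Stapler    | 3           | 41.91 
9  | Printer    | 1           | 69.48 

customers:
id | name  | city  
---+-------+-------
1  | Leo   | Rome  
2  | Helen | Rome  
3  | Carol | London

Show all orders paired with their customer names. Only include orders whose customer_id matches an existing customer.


INNER JOIN keeps only orders rows whose customer_id matches an id in customers. Walk through each order:
  - order 1 (Chair): customer_id=1 -> matches Leo
  - order 2 (Cable): customer_id=2 -> matches Helen
  - order 3 (Mouse): customer_id=2 -> matches Helen
  - order 4 (Headphones): customer_id=NULL, no match -> dropped
  - order 5 (Laptop): customer_id=NULL, no match -> dropped
  - order 6 (Monitor): customer_id=2 -> matches Helen
  - order 7 (Charger): customer_id=3 -> matches Carol
  - order 8 (Stapler): customer_id=3 -> matches Carol
  - order 9 (Printer): customer_id=1 -> matches Leo
So 2 of 9 rows are dropped.

SQL:
SELECT a.product, b.name AS customer
FROM orders a
INNER JOIN customers b ON a.customer_id = b.id

Result:
product | customer
--------+---------
Chair   | Leo     
Cable   | Helen   
Mouse   | Helen   
Monitor | Helen   
Charger | Carol   
Stapler | Carol   
Printer | Leo     


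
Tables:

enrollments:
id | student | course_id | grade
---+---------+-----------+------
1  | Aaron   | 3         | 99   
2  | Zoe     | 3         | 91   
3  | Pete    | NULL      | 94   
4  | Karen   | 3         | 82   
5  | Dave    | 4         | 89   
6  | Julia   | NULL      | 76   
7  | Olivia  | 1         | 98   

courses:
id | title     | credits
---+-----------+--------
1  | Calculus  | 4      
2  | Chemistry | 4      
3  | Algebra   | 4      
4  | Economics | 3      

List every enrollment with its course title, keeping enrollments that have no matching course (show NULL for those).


LEFT JOIN keeps every row from enrollments (the left table); where course_id has no match in courses, the course columns become NULL. Walk through each enrollment:
  - enrollment 1 (Aaron): course_id=3 -> matches Algebra
  - enrollment 2 (Zoe): course_id=3 -> matches Algebra
  - enrollment 3 (Pete): course_id=NULL, no match -> kept with NULL
  - enrollment 4 (Karen): course_id=3 -> matches Algebra
  - enrollment 5 (Dave): course_id=4 -> matches Economics
  - enrollment 6 (Julia): course_id=NULL, no match -> kept with NULL
  - enrollment 7 (Olivia): course_id=1 -> matches Calculus
All 7 rows appear; 2 have NULL course.

SQL:
SELECT a.student, b.title AS course
FROM enrollments a
LEFT JOIN courses b ON a.course_id = b.id

Result:
student | course   
--------+----------
Aaron   | Algebra  
Zoe     | Algebra  
Pete    | NULL     
Karen   | Algebra  
Dave    | Economics
Julia   | NULL     
Olivia  | Calculus 


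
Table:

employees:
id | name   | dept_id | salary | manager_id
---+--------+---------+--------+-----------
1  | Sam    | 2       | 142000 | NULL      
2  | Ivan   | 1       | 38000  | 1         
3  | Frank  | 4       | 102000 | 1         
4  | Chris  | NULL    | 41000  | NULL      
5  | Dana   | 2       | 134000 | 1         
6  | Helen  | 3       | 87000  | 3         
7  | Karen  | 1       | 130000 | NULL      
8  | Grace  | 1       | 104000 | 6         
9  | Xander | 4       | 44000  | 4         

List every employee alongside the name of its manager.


This is a self-join: employees is joined to a second copy of itself, matching each row's manager_id to another row's id. Use LEFT JOIN so rows with manager_id=NULL are kept.
  - employee 1 (Sam): manager_id=NULL -> NULL
  - employee 2 (Ivan): manager_id=1 -> Sam
  - employee 3 (Frank): manager_id=1 -> Sam
  - employee 4 (Chris): manager_id=NULL -> NULL
  - employee 5 (Dana): manager_id=1 -> Sam
  - employee 6 (Helen): manager_id=3 -> Frank
  - employee 7 (Karen): manager_id=NULL -> NULL
  - employee 8 (Grace): manager_id=6 -> Helen
  - employee 9 (Xander): manager_id=4 -> Chris

SQL:
SELECT a.name AS item, b.name AS manager
FROM employees a
LEFT JOIN employees b ON a.manager_id = b.id

Result:
item   | manager
-------+--------
Sam    | NULL   
Ivan   | Sam    
Frank  | Sam    
Chris  | NULL   
Dana   | Sam    
Helen  | Frank  
Karen  | NULL   
Grace  | Helen  
Xander | Chris  


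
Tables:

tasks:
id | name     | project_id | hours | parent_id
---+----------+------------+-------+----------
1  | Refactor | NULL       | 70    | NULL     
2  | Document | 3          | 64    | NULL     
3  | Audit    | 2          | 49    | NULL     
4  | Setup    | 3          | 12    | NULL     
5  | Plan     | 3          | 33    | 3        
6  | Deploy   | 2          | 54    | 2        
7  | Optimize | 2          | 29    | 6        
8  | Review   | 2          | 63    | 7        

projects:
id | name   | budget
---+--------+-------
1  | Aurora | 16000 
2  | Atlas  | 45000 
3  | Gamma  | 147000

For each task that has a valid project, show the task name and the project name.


INNER JOIN keeps only tasks rows whose project_id matches an id in projects. Walk through each task:
  - task 1 (Refactor): project_id=NULL, no match -> dropped
  - task 2 (Document): project_id=3 -> matches Gamma
  - task 3 (Audit): project_id=2 -> matches Atlas
  - task 4 (Setup): project_id=3 -> matches Gamma
  - task 5 (Plan): project_id=3 -> matches Gamma
  - task 6 (Deploy): project_id=2 -> matches Atlas
  - task 7 (Optimize): project_id=2 -> matches Atlas
  - task 8 (Review): project_id=2 -> matches Atlas
So 1 of 8 rows is dropped.

SQL:
SELECT a.name, b.name AS project
FROM tasks a
INNER JOIN projects b ON a.project_id = b.id

Result:
name     | project
---------+--------
Document | Gamma  
Audit    | Atlas  
Setup    | Gamma  
Plan     | Gamma  
Deploy   | Atlas  
Optimize | Atlas  
Review   | Atlas  


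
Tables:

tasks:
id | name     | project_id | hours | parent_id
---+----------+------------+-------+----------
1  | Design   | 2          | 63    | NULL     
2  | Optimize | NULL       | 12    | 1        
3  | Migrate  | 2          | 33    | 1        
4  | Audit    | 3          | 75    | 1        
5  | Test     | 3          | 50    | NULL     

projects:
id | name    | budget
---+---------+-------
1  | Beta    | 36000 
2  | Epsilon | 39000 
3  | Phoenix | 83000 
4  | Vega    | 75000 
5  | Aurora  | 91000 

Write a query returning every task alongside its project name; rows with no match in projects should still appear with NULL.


LEFT JOIN keeps every row from tasks (the left table); where project_id has no match in projects, the project columns become NULL. Walk through each task:
  - task 1 (Design): project_id=2 -> matches Epsilon
  - task 2 (Optimize): project_id=NULL, no match -> kept with NULL
  - task 3 (Migrate): project_id=2 -> matches Epsilon
  - task 4 (Audit): project_id=3 -> matches Phoenix
  - task 5 (Test): project_id=3 -> matches Phoenix
All 5 rows appear; 1 has NULL project.

SQL:
SELECT a.name, b.name AS project
FROM tasks a
LEFT JOIN projects b ON a.project_id = b.id

Result:
name     | project
---------+--------
Design   | Epsilon
Optimize | NULL   
Migrate  | Epsilon
Audit    | Phoenix
Test     | Phoenix


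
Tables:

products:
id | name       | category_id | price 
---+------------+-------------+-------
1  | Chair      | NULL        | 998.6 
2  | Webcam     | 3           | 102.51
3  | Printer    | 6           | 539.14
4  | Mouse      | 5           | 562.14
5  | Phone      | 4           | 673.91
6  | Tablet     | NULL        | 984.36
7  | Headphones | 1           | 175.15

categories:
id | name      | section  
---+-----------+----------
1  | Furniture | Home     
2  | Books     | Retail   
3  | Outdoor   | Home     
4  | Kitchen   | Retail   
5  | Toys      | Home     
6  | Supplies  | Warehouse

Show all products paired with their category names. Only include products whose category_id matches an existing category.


INNER JOIN keeps only products rows whose category_id matches an id in categories. Walk through each product:
  - product 1 (Chair): category_id=NULL, no match -> dropped
  - product 2 (Webcam): category_id=3 -> matches Outdoor
  - product 3 (Printer): category_id=6 -> matches Supplies
  - product 4 (Mouse): category_id=5 -> matches Toys
  - product 5 (Phone): category_id=4 -> matches Kitchen
  - product 6 (Tablet): category_id=NULL, no match -> dropped
  - product 7 (Headphones): category_id=1 -> matches Furniture
So 2 of 7 rows are dropped.

SQL:
SELECT a.name, b.name AS category
FROM products a
INNER JOIN categories b ON a.category_id = b.id

Result:
name       | category 
-----------+----------
Webcam     | Outdoor  
Printer    | Supplies 
Mouse      | Toys     
Phone      | Kitchen  
Headphones | Furniture


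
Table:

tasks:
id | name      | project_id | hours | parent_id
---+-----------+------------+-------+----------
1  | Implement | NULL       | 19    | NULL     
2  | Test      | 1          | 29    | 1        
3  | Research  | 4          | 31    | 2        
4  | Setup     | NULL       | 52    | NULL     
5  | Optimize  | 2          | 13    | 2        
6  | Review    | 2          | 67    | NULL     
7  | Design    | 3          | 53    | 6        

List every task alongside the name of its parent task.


This is a self-join: tasks is joined to a second copy of itself, matching each row's parent_id to another row's id. Use LEFT JOIN so rows with parent_id=NULL are kept.
  - task 1 (Implement): parent_id=NULL -> NULL
  - task 2 (Test): parent_id=1 -> Implement
  - task 3 (Research): parent_id=2 -> Test
  - task 4 (Setup): parent_id=NULL -> NULL
  - task 5 (Optimize): parent_id=2 -> Test
  - task 6 (Review): parent_id=NULL -> NULL
  - task 7 (Design): parent_id=6 -> Review

SQL:
SELECT a.name AS item, b.name AS parent
FROM tasks a
LEFT JOIN tasks b ON a.parent_id = b.id

Result:
item      | parent   
----------+----------
Implement | NULL     
Test      | Implement
Research  | Test     
Setup     | NULL     
Optimize  | Test     
Review    | NULL     
Design    | Review   


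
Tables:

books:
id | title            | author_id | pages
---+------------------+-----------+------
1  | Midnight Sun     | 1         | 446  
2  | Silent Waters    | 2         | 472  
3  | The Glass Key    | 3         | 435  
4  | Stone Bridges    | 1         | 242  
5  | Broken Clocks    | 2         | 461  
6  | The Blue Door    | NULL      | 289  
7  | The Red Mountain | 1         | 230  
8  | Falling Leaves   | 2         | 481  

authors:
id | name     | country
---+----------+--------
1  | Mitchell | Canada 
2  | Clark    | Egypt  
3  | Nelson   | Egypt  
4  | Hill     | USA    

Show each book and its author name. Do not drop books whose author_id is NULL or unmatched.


LEFT JOIN keeps every row from books (the left table); where author_id has no match in authors, the author columns become NULL. Walk through each book:
  - book 1 (Midnight Sun): author_id=1 -> matches Mitchell
  - book 2 (Silent Waters): author_id=2 -> matches Clark
  - book 3 (The Glass Key): author_id=3 -> matches Nelson
  - book 4 (Stone Bridges): author_id=1 -> matches Mitchell
  - book 5 (Broken Clocks): author_id=2 -> matches Clark
  - book 6 (The Blue Door): author_id=NULL, no match -> kept with NULL
  - book 7 (The Red Mountain): author_id=1 -> matches Mitchell
  - book 8 (Falling Leaves): author_id=2 -> matches Clark
All 8 rows appear; 1 has NULL author.

SQL:
SELECT a.title, b.name AS author
FROM books a
LEFT JOIN authors b ON a.author_id = b.id

Result:
title            | author  
-----------------+---------
Midnight Sun     | Mitchell
Silent Waters    | Clark   
The Glass Key    | Nelson  
Stone Bridges    | Mitchell
Broken Clocks    | Clark   
The Blue Door    | NULL    
The Red Mountain | Mitchell
Falling Leaves   | Clark   


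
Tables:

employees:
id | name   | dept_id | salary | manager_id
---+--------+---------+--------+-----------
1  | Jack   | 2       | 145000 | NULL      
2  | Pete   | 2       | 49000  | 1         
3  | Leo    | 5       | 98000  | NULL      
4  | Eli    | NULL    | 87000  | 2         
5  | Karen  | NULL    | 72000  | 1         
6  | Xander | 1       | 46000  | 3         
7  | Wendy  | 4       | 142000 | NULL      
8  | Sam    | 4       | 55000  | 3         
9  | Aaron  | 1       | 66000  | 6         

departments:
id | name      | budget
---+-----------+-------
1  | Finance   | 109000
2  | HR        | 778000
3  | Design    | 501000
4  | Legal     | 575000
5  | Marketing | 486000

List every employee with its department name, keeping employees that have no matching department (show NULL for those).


LEFT JOIN keeps every row from employees (the left table); where dept_id has no match in departments, the department columns become NULL. Walk through each employee:
  - employee 1 (Jack): dept_id=2 -> matches HR
  - employee 2 (Pete): dept_id=2 -> matches HR
  - employee 3 (Leo): dept_id=5 -> matches Marketing
  - employee 4 (Eli): dept_id=NULL, no match -> kept with NULL
  - employee 5 (Karen): dept_id=NULL, no match -> kept with NULL
  - employee 6 (Xander): dept_id=1 -> matches Finance
  - employee 7 (Wendy): dept_id=4 -> matches Legal
  - employee 8 (Sam): dept_id=4 -> matches Legal
  - employee 9 (Aaron): dept_id=1 -> matches Finance
All 9 rows appear; 2 have NULL department.

SQL:
SELECT a.name, b.name AS department
FROM employees a
LEFT JOIN departments b ON a.dept_id = b.id

Result:
name   | department
-------+-----------
Jack   | HR        
Pete   | HR        
Leo    | Marketing 
Eli    | NULL      
Karen  | NULL      
Xander | Finance   
Wendy  | Legal     
Sam    | Legal     
Aaron  | Finance   


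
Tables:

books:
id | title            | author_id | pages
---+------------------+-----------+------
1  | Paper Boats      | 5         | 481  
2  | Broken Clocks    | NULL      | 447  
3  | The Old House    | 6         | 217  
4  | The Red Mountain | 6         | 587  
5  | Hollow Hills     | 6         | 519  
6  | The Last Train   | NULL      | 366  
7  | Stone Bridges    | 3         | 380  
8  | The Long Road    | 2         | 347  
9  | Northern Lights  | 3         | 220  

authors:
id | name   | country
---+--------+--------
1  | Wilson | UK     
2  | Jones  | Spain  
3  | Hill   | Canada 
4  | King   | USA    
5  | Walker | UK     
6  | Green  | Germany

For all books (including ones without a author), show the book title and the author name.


LEFT JOIN keeps every row from books (the left table); where author_id has no match in authors, the author columns become NULL. Walk through each book:
  - book 1 (Paper Boats): author_id=5 -> matches Walker
  - book 2 (Broken Clocks): author_id=NULL, no match -> kept with NULL
  - book 3 (The Old House): author_id=6 -> matches Green
  - book 4 (The Red Mountain): author_id=6 -> matches Green
  - book 5 (Hollow Hills): author_id=6 -> matches Green
  - book 6 (The Last Train): author_id=NULL, no match -> kept with NULL
  - book 7 (Stone Bridges): author_id=3 -> matches Hill
  - book 8 (The Long Road): author_id=2 -> matches Jones
  - book 9 (Northern Lights): author_id=3 -> matches Hill
All 9 rows appear; 2 have NULL author.

SQL:
SELECT a.title, b.name AS author
FROM books a
LEFT JOIN authors b ON a.author_id = b.id

Result:
title            | author
-----------------+-------
Paper Boats      | Walker
Broken Clocks    | NULL  
The Old House    | Green 
The Red Mountain | Green 
Hollow Hills     | Green 
The Last Train   | NULL  
Stone Bridges    | Hill  
The Long Road    | Jones 
Northern Lights  | Hill  


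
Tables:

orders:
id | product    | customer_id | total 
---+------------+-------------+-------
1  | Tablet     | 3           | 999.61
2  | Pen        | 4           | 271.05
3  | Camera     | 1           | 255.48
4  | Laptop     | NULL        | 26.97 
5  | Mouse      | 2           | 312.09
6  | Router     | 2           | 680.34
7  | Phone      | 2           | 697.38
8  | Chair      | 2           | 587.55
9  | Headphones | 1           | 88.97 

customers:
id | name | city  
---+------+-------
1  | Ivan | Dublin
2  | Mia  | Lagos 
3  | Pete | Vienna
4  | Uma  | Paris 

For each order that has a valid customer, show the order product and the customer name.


INNER JOIN keeps only orders rows whose customer_id matches an id in customers. Walk through each order:
  - order 1 (Tablet): customer_id=3 -> matches Pete
  - order 2 (Pen): customer_id=4 -> matches Uma
  - order 3 (Camera): customer_id=1 -> matches Ivan
  - order 4 (Laptop): customer_id=NULL, no match -> dropped
  - order 5 (Mouse): customer_id=2 -> matches Mia
  - order 6 (Router): customer_id=2 -> matches Mia
  - order 7 (Phone): customer_id=2 -> matches Mia
  - order 8 (Chair): customer_id=2 -> matches Mia
  - order 9 (Headphones): customer_id=1 -> matches Ivan
So 1 of 9 rows is dropped.

SQL:
SELECT a.product, b.name AS customer
FROM orders a
INNER JOIN customers b ON a.customer_id = b.id

Result:
product    | customer
-----------+---------
Tablet     | Pete    
Pen        | Uma     
Camera     | Ivan    
Mouse      | Mia     
Router     | Mia     
Phone      | Mia     
Chair      | Mia     
Headphones | Ivan    


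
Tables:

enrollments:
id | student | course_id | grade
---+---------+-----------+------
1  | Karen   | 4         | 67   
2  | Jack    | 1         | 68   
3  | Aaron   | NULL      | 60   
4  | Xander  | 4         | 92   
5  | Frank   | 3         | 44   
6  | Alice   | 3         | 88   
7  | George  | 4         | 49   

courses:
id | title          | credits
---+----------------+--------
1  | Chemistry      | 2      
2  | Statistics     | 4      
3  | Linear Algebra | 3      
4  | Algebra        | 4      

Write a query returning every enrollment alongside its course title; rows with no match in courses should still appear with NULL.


LEFT JOIN keeps every row from enrollments (the left table); where course_id has no match in courses, the course columns become NULL. Walk through each enrollment:
  - enrollment 1 (Karen): course_id=4 -> matches Algebra
  - enrollment 2 (Jack): course_id=1 -> matches Chemistry
  - enrollment 3 (Aaron): course_id=NULL, no match -> kept with NULL
  - enrollment 4 (Xander): course_id=4 -> matches Algebra
  - enrollment 5 (Frank): course_id=3 -> matches Linear Algebra
  - enrollment 6 (Alice): course_id=3 -> matches Linear Algebra
  - enrollment 7 (George): course_id=4 -> matches Algebra
All 7 rows appear; 1 has NULL course.

SQL:
SELECT a.student, b.title AS course
FROM enrollments a
LEFT JOIN courses b ON a.course_id = b.id

Result:
student | course        
--------+---------------
Karen   | Algebra       
Jack    | Chemistry     
Aaron   | NULL          
Xander  | Algebra       
Frank   | Linear Algebra
Alice   | Linear Algebra
George  | Algebra       


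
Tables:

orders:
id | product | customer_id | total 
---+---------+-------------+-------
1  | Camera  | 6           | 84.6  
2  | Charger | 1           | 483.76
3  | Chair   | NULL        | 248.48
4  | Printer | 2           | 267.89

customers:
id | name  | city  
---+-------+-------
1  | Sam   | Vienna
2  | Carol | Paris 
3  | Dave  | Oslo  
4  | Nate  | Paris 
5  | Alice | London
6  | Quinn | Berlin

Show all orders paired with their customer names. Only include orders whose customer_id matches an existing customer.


INNER JOIN keeps only orders rows whose customer_id matches an id in customers. Walk through each order:
  - order 1 (Camera): customer_id=6 -> matches Quinn
  - order 2 (Charger): customer_id=1 -> matches Sam
  - order 3 (Chair): customer_id=NULL, no match -> dropped
  - order 4 (Printer): customer_id=2 -> matches Carol
So 1 of 4 rows is dropped.

SQL:
SELECT a.product, b.name AS customer
FROM orders a
INNER JOIN customers b ON a.customer_id = b.id

Result:
product | customer
--------+---------
Camera  | Quinn   
Charger | Sam     
Printer | Carol   
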